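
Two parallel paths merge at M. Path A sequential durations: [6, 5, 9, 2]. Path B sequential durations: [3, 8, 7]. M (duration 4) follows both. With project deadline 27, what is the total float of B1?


Forward pass: ES(B1) = sum of predecessors on chain B = 0
EF = ES + duration = 0 + 3 = 3
Backward pass: LF(M) = deadline = 27; LS(M) = 27 - 4 = 23
LF(B1) = LS(M) - sum(successors on chain B) = 23 - 15 = 8
LS = LF - duration = 8 - 3 = 5
Total float = LS - ES = 5 - 0 = 5

5


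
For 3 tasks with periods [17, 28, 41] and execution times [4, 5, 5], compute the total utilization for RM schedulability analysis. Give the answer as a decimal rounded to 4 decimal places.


Compute individual utilizations (exact fractions):
  Task 1: C/T = 4/17 (approx. 0.2353)
  Task 2: C/T = 5/28 (approx. 0.1786)
  Task 3: C/T = 5/41 (approx. 0.122)
Total utilization U = 4/17 + 5/28 + 5/41 = 10457/19516
Rounded to 4 decimal places: U = 0.5358
RM (Liu & Layland) bound for 3 tasks = 0.779763; compare with U = 10457/19516 (approx. 0.535817)
U <= bound, so schedulable by RM sufficient condition.

0.5358


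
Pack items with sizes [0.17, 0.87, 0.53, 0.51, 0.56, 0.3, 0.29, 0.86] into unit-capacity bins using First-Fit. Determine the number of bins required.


Place items sequentially using First-Fit:
  Item 0.17 -> new Bin 1
  Item 0.87 -> new Bin 2
  Item 0.53 -> Bin 1 (now 0.7)
  Item 0.51 -> new Bin 3
  Item 0.56 -> new Bin 4
  Item 0.3 -> Bin 1 (now 1.0)
  Item 0.29 -> Bin 3 (now 0.8)
  Item 0.86 -> new Bin 5
Total bins used = 5

5


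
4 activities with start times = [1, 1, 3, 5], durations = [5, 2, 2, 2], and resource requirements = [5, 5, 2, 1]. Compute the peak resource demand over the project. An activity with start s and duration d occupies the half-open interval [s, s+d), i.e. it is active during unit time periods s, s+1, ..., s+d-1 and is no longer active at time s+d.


Each activity i is active on [start_i, start_i + duration_i).
Compute total resource usage per time slot:
  t=0: active resources = [], total = 0
  t=1: active resources = [5, 5], total = 10
  t=2: active resources = [5, 5], total = 10
  t=3: active resources = [5, 2], total = 7
  t=4: active resources = [5, 2], total = 7
  t=5: active resources = [5, 1], total = 6
  t=6: active resources = [1], total = 1
Peak resource demand = 10

10


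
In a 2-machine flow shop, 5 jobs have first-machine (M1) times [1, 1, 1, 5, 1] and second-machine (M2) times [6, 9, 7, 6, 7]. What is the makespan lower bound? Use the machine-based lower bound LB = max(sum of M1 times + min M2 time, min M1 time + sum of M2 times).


LB1 = sum(M1 times) + min(M2 times) = 9 + 6 = 15
LB2 = min(M1 times) + sum(M2 times) = 1 + 35 = 36
Lower bound = max(LB1, LB2) = max(15, 36) = 36

36


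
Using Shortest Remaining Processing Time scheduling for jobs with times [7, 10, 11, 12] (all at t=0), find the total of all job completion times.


Since all jobs arrive at t=0, SRPT equals SPT ordering.
SPT order: [7, 10, 11, 12]
Completion times:
  Job 1: p=7, C=7
  Job 2: p=10, C=17
  Job 3: p=11, C=28
  Job 4: p=12, C=40
Total completion time = 7 + 17 + 28 + 40 = 92

92


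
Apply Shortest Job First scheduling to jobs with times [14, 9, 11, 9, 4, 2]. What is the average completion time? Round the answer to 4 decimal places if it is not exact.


SJF order (ascending): [2, 4, 9, 9, 11, 14]
Completion times:
  Job 1: burst=2, C=2
  Job 2: burst=4, C=6
  Job 3: burst=9, C=15
  Job 4: burst=9, C=24
  Job 5: burst=11, C=35
  Job 6: burst=14, C=49
Average completion = 131/6 = 21.8333

21.8333


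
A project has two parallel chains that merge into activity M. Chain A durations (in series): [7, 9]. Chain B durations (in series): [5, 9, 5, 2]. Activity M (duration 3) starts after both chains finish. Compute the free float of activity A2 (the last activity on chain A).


ES(A2) = sum of predecessors on chain A = 7
EF(A2) = ES + duration = 7 + 9 = 16
Successor of A2 is M. ES(M) = max(sum(A), sum(B)) = max(16, 21) = 21
Free float = ES(successor) - EF(current) = 21 - 16 = 5

5


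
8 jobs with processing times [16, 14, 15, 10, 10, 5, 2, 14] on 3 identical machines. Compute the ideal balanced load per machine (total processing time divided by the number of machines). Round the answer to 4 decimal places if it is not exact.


Total processing time = 16 + 14 + 15 + 10 + 10 + 5 + 2 + 14 = 86
Number of machines = 3
Ideal balanced load = 86 / 3 = 28.6667

28.6667


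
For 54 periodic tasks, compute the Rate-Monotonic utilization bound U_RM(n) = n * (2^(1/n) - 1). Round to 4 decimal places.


Compute 2^(1/54) = 1.0129187947
Subtract 1: 1.0129187947 - 1 = 0.0129187947
Multiply by n: 54 * 0.0129187947 = 0.6976149138
Round to 4 dp: 0.6976

0.6976


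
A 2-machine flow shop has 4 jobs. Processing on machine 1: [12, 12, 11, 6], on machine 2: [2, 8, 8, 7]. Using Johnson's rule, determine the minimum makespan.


Apply Johnson's rule:
  Group 1 (a <= b): [(4, 6, 7)]
  Group 2 (a > b): [(2, 12, 8), (3, 11, 8), (1, 12, 2)]
Optimal job order: [4, 2, 3, 1]
Schedule:
  Job 4: M1 done at 6, M2 done at 13
  Job 2: M1 done at 18, M2 done at 26
  Job 3: M1 done at 29, M2 done at 37
  Job 1: M1 done at 41, M2 done at 43
Makespan = 43

43


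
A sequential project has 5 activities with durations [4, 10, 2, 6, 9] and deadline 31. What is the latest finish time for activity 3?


LF(activity 3) = deadline - sum of successor durations
Successors: activities 4 through 5 with durations [6, 9]
Sum of successor durations = 15
LF = 31 - 15 = 16

16


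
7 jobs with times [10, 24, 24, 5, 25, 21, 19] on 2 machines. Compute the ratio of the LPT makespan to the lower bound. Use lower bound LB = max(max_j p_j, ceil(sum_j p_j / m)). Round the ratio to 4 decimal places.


LPT order: [25, 24, 24, 21, 19, 10, 5]
Machine loads after assignment: [65, 63]
LPT makespan = 65
Lower bound = max(max_job, ceil(total/2)) = max(25, 64) = 64
Ratio = 65 / 64 = 1.0156

1.0156


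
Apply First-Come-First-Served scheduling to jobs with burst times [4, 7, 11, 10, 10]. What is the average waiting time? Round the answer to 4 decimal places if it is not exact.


FCFS order (as given): [4, 7, 11, 10, 10]
Waiting times:
  Job 1: wait = 0
  Job 2: wait = 4
  Job 3: wait = 11
  Job 4: wait = 22
  Job 5: wait = 32
Sum of waiting times = 69
Average waiting time = 69/5 = 13.8

13.8


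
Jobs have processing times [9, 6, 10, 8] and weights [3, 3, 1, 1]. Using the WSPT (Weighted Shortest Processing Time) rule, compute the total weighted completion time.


Compute p/w ratios and sort ascending (WSPT): [(6, 3), (9, 3), (8, 1), (10, 1)]
Compute weighted completion times:
  Job (p=6,w=3): C=6, w*C=3*6=18
  Job (p=9,w=3): C=15, w*C=3*15=45
  Job (p=8,w=1): C=23, w*C=1*23=23
  Job (p=10,w=1): C=33, w*C=1*33=33
Total weighted completion time = 119

119


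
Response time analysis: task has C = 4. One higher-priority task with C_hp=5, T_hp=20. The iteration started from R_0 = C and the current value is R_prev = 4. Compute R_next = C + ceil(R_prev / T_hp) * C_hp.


R_next = C + ceil(R_prev / T_hp) * C_hp
ceil(4 / 20) = ceil(0.2) = 1
Interference = 1 * 5 = 5
R_next = 4 + 5 = 9

9


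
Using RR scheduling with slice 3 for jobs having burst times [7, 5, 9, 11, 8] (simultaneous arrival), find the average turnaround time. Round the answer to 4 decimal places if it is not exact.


Time quantum = 3
Execution trace:
  J1 runs 3 units, time = 3
  J2 runs 3 units, time = 6
  J3 runs 3 units, time = 9
  J4 runs 3 units, time = 12
  J5 runs 3 units, time = 15
  J1 runs 3 units, time = 18
  J2 runs 2 units, time = 20
  J3 runs 3 units, time = 23
  J4 runs 3 units, time = 26
  J5 runs 3 units, time = 29
  J1 runs 1 units, time = 30
  J3 runs 3 units, time = 33
  J4 runs 3 units, time = 36
  J5 runs 2 units, time = 38
  J4 runs 2 units, time = 40
Finish times: [30, 20, 33, 40, 38]
Average turnaround = 161/5 = 32.2

32.2


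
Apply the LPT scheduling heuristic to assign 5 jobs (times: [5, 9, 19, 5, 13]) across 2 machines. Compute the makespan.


Sort jobs in decreasing order (LPT): [19, 13, 9, 5, 5]
Assign each job to the least loaded machine:
  Machine 1: jobs [19, 5], load = 24
  Machine 2: jobs [13, 9, 5], load = 27
Makespan = max load = 27

27


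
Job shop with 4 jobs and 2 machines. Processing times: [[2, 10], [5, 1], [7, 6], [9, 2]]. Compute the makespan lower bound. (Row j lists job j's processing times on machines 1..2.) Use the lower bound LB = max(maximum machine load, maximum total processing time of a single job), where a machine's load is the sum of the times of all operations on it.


Machine loads:
  Machine 1: 2 + 5 + 7 + 9 = 23
  Machine 2: 10 + 1 + 6 + 2 = 19
Max machine load = 23
Job totals:
  Job 1: 12
  Job 2: 6
  Job 3: 13
  Job 4: 11
Max job total = 13
Lower bound = max(23, 13) = 23

23


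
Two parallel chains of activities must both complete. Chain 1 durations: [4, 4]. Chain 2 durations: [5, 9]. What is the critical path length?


Path A total = 4 + 4 = 8
Path B total = 5 + 9 = 14
Critical path = longest path = max(8, 14) = 14

14


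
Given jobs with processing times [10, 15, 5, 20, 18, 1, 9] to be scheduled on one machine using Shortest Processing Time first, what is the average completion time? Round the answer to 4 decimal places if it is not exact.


Sort jobs by processing time (SPT order): [1, 5, 9, 10, 15, 18, 20]
Compute completion times sequentially:
  Job 1: processing = 1, completes at 1
  Job 2: processing = 5, completes at 6
  Job 3: processing = 9, completes at 15
  Job 4: processing = 10, completes at 25
  Job 5: processing = 15, completes at 40
  Job 6: processing = 18, completes at 58
  Job 7: processing = 20, completes at 78
Sum of completion times = 223
Average completion time = 223/7 = 31.8571

31.8571


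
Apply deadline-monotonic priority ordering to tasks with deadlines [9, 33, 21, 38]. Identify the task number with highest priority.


Sort tasks by relative deadline (ascending):
  Task 1: deadline = 9
  Task 3: deadline = 21
  Task 2: deadline = 33
  Task 4: deadline = 38
Priority order (highest first): [1, 3, 2, 4]
Highest priority task = 1

1


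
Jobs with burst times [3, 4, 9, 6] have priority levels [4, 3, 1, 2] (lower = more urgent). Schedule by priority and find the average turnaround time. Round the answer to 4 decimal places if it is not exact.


Sort by priority (ascending = highest first):
Order: [(1, 9), (2, 6), (3, 4), (4, 3)]
Completion times:
  Priority 1, burst=9, C=9
  Priority 2, burst=6, C=15
  Priority 3, burst=4, C=19
  Priority 4, burst=3, C=22
Average turnaround = 65/4 = 16.25

16.25


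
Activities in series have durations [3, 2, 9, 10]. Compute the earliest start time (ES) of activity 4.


Activity 4 starts after activities 1 through 3 complete.
Predecessor durations: [3, 2, 9]
ES = 3 + 2 + 9 = 14

14


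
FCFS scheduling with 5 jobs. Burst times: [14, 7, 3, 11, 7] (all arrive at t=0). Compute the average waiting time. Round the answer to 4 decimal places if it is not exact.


FCFS order (as given): [14, 7, 3, 11, 7]
Waiting times:
  Job 1: wait = 0
  Job 2: wait = 14
  Job 3: wait = 21
  Job 4: wait = 24
  Job 5: wait = 35
Sum of waiting times = 94
Average waiting time = 94/5 = 18.8

18.8


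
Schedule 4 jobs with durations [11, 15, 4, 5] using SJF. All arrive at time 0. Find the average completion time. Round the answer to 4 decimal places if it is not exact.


SJF order (ascending): [4, 5, 11, 15]
Completion times:
  Job 1: burst=4, C=4
  Job 2: burst=5, C=9
  Job 3: burst=11, C=20
  Job 4: burst=15, C=35
Average completion = 68/4 = 17.0

17.0


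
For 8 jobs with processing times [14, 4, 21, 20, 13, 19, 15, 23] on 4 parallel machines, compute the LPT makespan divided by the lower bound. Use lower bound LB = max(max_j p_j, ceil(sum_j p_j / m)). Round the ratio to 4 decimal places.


LPT order: [23, 21, 20, 19, 15, 14, 13, 4]
Machine loads after assignment: [27, 34, 34, 34]
LPT makespan = 34
Lower bound = max(max_job, ceil(total/4)) = max(23, 33) = 33
Ratio = 34 / 33 = 1.0303

1.0303


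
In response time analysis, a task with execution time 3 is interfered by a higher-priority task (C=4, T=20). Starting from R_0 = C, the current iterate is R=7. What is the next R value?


R_next = C + ceil(R_prev / T_hp) * C_hp
ceil(7 / 20) = ceil(0.35) = 1
Interference = 1 * 4 = 4
R_next = 3 + 4 = 7
R_next = R_prev, so the iteration has converged (response time = 7).

7


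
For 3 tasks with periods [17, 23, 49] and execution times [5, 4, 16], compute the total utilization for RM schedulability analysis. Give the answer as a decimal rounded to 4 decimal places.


Compute individual utilizations (exact fractions):
  Task 1: C/T = 5/17 (approx. 0.2941)
  Task 2: C/T = 4/23 (approx. 0.1739)
  Task 3: C/T = 16/49 (approx. 0.3265)
Total utilization U = 5/17 + 4/23 + 16/49 = 15223/19159
Rounded to 4 decimal places: U = 0.7946
RM (Liu & Layland) bound for 3 tasks = 0.779763; compare with U = 15223/19159 (approx. 0.794561)
bound < U <= 1, so the RM sufficient condition is not met (inconclusive; an exact test such as response-time analysis is needed).

0.7946


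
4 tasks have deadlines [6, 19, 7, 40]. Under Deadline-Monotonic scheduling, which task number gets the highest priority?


Sort tasks by relative deadline (ascending):
  Task 1: deadline = 6
  Task 3: deadline = 7
  Task 2: deadline = 19
  Task 4: deadline = 40
Priority order (highest first): [1, 3, 2, 4]
Highest priority task = 1

1


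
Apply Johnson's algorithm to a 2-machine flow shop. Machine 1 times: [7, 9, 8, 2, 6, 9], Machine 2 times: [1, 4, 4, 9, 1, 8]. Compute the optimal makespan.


Apply Johnson's rule:
  Group 1 (a <= b): [(4, 2, 9)]
  Group 2 (a > b): [(6, 9, 8), (2, 9, 4), (3, 8, 4), (1, 7, 1), (5, 6, 1)]
Optimal job order: [4, 6, 2, 3, 1, 5]
Schedule:
  Job 4: M1 done at 2, M2 done at 11
  Job 6: M1 done at 11, M2 done at 19
  Job 2: M1 done at 20, M2 done at 24
  Job 3: M1 done at 28, M2 done at 32
  Job 1: M1 done at 35, M2 done at 36
  Job 5: M1 done at 41, M2 done at 42
Makespan = 42

42


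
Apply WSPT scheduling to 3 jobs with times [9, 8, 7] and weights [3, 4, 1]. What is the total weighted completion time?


Compute p/w ratios and sort ascending (WSPT): [(8, 4), (9, 3), (7, 1)]
Compute weighted completion times:
  Job (p=8,w=4): C=8, w*C=4*8=32
  Job (p=9,w=3): C=17, w*C=3*17=51
  Job (p=7,w=1): C=24, w*C=1*24=24
Total weighted completion time = 107

107


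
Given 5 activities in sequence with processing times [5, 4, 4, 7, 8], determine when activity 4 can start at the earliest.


Activity 4 starts after activities 1 through 3 complete.
Predecessor durations: [5, 4, 4]
ES = 5 + 4 + 4 = 13

13


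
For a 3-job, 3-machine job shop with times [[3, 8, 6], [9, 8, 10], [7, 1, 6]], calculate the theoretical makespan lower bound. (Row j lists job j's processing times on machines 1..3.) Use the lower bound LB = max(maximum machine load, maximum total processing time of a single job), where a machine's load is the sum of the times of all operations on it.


Machine loads:
  Machine 1: 3 + 9 + 7 = 19
  Machine 2: 8 + 8 + 1 = 17
  Machine 3: 6 + 10 + 6 = 22
Max machine load = 22
Job totals:
  Job 1: 17
  Job 2: 27
  Job 3: 14
Max job total = 27
Lower bound = max(22, 27) = 27

27


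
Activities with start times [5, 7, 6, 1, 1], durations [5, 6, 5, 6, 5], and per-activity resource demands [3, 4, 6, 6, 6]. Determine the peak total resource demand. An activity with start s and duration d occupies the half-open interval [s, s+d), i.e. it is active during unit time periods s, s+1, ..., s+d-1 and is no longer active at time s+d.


Each activity i is active on [start_i, start_i + duration_i).
Compute total resource usage per time slot:
  t=0: active resources = [], total = 0
  t=1: active resources = [6, 6], total = 12
  t=2: active resources = [6, 6], total = 12
  t=3: active resources = [6, 6], total = 12
  t=4: active resources = [6, 6], total = 12
  t=5: active resources = [3, 6, 6], total = 15
  t=6: active resources = [3, 6, 6], total = 15
  t=7: active resources = [3, 4, 6], total = 13
  t=8: active resources = [3, 4, 6], total = 13
  t=9: active resources = [3, 4, 6], total = 13
  t=10: active resources = [4, 6], total = 10
  t=11: active resources = [4], total = 4
  t=12: active resources = [4], total = 4
Peak resource demand = 15

15


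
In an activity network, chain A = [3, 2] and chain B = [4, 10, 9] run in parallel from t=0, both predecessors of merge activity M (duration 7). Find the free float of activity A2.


ES(A2) = sum of predecessors on chain A = 3
EF(A2) = ES + duration = 3 + 2 = 5
Successor of A2 is M. ES(M) = max(sum(A), sum(B)) = max(5, 23) = 23
Free float = ES(successor) - EF(current) = 23 - 5 = 18

18


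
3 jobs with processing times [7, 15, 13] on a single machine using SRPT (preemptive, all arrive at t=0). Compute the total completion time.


Since all jobs arrive at t=0, SRPT equals SPT ordering.
SPT order: [7, 13, 15]
Completion times:
  Job 1: p=7, C=7
  Job 2: p=13, C=20
  Job 3: p=15, C=35
Total completion time = 7 + 20 + 35 = 62

62


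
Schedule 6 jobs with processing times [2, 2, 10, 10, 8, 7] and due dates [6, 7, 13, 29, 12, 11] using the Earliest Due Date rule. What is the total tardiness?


Sort by due date (EDD order): [(2, 6), (2, 7), (7, 11), (8, 12), (10, 13), (10, 29)]
Compute completion times and tardiness:
  Job 1: p=2, d=6, C=2, tardiness=max(0,2-6)=0
  Job 2: p=2, d=7, C=4, tardiness=max(0,4-7)=0
  Job 3: p=7, d=11, C=11, tardiness=max(0,11-11)=0
  Job 4: p=8, d=12, C=19, tardiness=max(0,19-12)=7
  Job 5: p=10, d=13, C=29, tardiness=max(0,29-13)=16
  Job 6: p=10, d=29, C=39, tardiness=max(0,39-29)=10
Total tardiness = 33

33


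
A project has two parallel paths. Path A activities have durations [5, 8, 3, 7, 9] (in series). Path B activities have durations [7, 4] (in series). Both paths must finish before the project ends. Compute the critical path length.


Path A total = 5 + 8 + 3 + 7 + 9 = 32
Path B total = 7 + 4 = 11
Critical path = longest path = max(32, 11) = 32

32


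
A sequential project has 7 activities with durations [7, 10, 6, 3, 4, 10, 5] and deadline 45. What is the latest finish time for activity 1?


LF(activity 1) = deadline - sum of successor durations
Successors: activities 2 through 7 with durations [10, 6, 3, 4, 10, 5]
Sum of successor durations = 38
LF = 45 - 38 = 7

7


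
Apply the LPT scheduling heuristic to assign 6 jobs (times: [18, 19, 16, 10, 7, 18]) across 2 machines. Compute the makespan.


Sort jobs in decreasing order (LPT): [19, 18, 18, 16, 10, 7]
Assign each job to the least loaded machine:
  Machine 1: jobs [19, 16, 10], load = 45
  Machine 2: jobs [18, 18, 7], load = 43
Makespan = max load = 45

45


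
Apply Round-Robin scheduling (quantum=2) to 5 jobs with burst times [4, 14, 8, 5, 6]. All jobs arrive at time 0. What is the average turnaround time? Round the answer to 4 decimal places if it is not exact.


Time quantum = 2
Execution trace:
  J1 runs 2 units, time = 2
  J2 runs 2 units, time = 4
  J3 runs 2 units, time = 6
  J4 runs 2 units, time = 8
  J5 runs 2 units, time = 10
  J1 runs 2 units, time = 12
  J2 runs 2 units, time = 14
  J3 runs 2 units, time = 16
  J4 runs 2 units, time = 18
  J5 runs 2 units, time = 20
  J2 runs 2 units, time = 22
  J3 runs 2 units, time = 24
  J4 runs 1 units, time = 25
  J5 runs 2 units, time = 27
  J2 runs 2 units, time = 29
  J3 runs 2 units, time = 31
  J2 runs 2 units, time = 33
  J2 runs 2 units, time = 35
  J2 runs 2 units, time = 37
Finish times: [12, 37, 31, 25, 27]
Average turnaround = 132/5 = 26.4

26.4


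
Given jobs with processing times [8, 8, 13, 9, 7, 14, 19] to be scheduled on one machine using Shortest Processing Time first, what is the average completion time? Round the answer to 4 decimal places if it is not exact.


Sort jobs by processing time (SPT order): [7, 8, 8, 9, 13, 14, 19]
Compute completion times sequentially:
  Job 1: processing = 7, completes at 7
  Job 2: processing = 8, completes at 15
  Job 3: processing = 8, completes at 23
  Job 4: processing = 9, completes at 32
  Job 5: processing = 13, completes at 45
  Job 6: processing = 14, completes at 59
  Job 7: processing = 19, completes at 78
Sum of completion times = 259
Average completion time = 259/7 = 37.0

37.0


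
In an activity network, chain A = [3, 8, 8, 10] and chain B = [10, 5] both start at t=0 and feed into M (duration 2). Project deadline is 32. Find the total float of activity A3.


Forward pass: ES(A3) = sum of predecessors on chain A = 11
EF = ES + duration = 11 + 8 = 19
Backward pass: LF(M) = deadline = 32; LS(M) = 32 - 2 = 30
LF(A3) = LS(M) - sum(successors on chain A) = 30 - 10 = 20
LS = LF - duration = 20 - 8 = 12
Total float = LS - ES = 12 - 11 = 1

1


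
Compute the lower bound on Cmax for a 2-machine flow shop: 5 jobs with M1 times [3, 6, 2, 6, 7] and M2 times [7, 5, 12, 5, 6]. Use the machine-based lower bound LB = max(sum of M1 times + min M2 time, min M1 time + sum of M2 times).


LB1 = sum(M1 times) + min(M2 times) = 24 + 5 = 29
LB2 = min(M1 times) + sum(M2 times) = 2 + 35 = 37
Lower bound = max(LB1, LB2) = max(29, 37) = 37

37


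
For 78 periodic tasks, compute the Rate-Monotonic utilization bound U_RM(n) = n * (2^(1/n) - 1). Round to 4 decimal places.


Compute 2^(1/78) = 1.0089261045
Subtract 1: 1.0089261045 - 1 = 0.0089261045
Multiply by n: 78 * 0.0089261045 = 0.6962361510
Round to 4 dp: 0.6962

0.6962


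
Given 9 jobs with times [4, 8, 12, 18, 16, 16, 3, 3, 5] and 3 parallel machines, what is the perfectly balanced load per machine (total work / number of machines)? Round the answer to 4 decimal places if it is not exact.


Total processing time = 4 + 8 + 12 + 18 + 16 + 16 + 3 + 3 + 5 = 85
Number of machines = 3
Ideal balanced load = 85 / 3 = 28.3333

28.3333


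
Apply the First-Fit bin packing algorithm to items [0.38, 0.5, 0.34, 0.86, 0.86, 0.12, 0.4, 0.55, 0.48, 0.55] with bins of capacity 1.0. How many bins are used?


Place items sequentially using First-Fit:
  Item 0.38 -> new Bin 1
  Item 0.5 -> Bin 1 (now 0.88)
  Item 0.34 -> new Bin 2
  Item 0.86 -> new Bin 3
  Item 0.86 -> new Bin 4
  Item 0.12 -> Bin 1 (now 1.0)
  Item 0.4 -> Bin 2 (now 0.74)
  Item 0.55 -> new Bin 5
  Item 0.48 -> new Bin 6
  Item 0.55 -> new Bin 7
Total bins used = 7

7


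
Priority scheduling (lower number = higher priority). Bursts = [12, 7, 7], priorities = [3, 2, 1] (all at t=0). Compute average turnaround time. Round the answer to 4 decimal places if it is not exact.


Sort by priority (ascending = highest first):
Order: [(1, 7), (2, 7), (3, 12)]
Completion times:
  Priority 1, burst=7, C=7
  Priority 2, burst=7, C=14
  Priority 3, burst=12, C=26
Average turnaround = 47/3 = 15.6667

15.6667


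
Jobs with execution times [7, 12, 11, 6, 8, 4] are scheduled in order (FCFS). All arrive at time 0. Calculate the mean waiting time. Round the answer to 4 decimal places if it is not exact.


FCFS order (as given): [7, 12, 11, 6, 8, 4]
Waiting times:
  Job 1: wait = 0
  Job 2: wait = 7
  Job 3: wait = 19
  Job 4: wait = 30
  Job 5: wait = 36
  Job 6: wait = 44
Sum of waiting times = 136
Average waiting time = 136/6 = 22.6667

22.6667


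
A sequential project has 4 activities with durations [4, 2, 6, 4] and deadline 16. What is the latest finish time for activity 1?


LF(activity 1) = deadline - sum of successor durations
Successors: activities 2 through 4 with durations [2, 6, 4]
Sum of successor durations = 12
LF = 16 - 12 = 4

4


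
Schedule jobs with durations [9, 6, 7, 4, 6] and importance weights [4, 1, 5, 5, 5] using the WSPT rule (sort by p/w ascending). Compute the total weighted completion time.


Compute p/w ratios and sort ascending (WSPT): [(4, 5), (6, 5), (7, 5), (9, 4), (6, 1)]
Compute weighted completion times:
  Job (p=4,w=5): C=4, w*C=5*4=20
  Job (p=6,w=5): C=10, w*C=5*10=50
  Job (p=7,w=5): C=17, w*C=5*17=85
  Job (p=9,w=4): C=26, w*C=4*26=104
  Job (p=6,w=1): C=32, w*C=1*32=32
Total weighted completion time = 291

291


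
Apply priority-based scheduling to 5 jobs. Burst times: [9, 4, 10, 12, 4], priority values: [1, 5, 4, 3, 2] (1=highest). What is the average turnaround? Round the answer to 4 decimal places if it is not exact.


Sort by priority (ascending = highest first):
Order: [(1, 9), (2, 4), (3, 12), (4, 10), (5, 4)]
Completion times:
  Priority 1, burst=9, C=9
  Priority 2, burst=4, C=13
  Priority 3, burst=12, C=25
  Priority 4, burst=10, C=35
  Priority 5, burst=4, C=39
Average turnaround = 121/5 = 24.2

24.2


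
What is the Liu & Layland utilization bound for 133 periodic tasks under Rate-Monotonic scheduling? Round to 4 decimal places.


Compute 2^(1/133) = 1.0052252371
Subtract 1: 1.0052252371 - 1 = 0.0052252371
Multiply by n: 133 * 0.0052252371 = 0.6949565343
Round to 4 dp: 0.6950

0.6950


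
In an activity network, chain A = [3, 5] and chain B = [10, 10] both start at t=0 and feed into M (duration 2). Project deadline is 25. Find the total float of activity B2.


Forward pass: ES(B2) = sum of predecessors on chain B = 10
EF = ES + duration = 10 + 10 = 20
Backward pass: LF(M) = deadline = 25; LS(M) = 25 - 2 = 23
LF(B2) = LS(M) - sum(successors on chain B) = 23 - 0 = 23
LS = LF - duration = 23 - 10 = 13
Total float = LS - ES = 13 - 10 = 3

3


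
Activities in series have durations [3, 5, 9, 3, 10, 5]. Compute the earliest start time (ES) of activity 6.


Activity 6 starts after activities 1 through 5 complete.
Predecessor durations: [3, 5, 9, 3, 10]
ES = 3 + 5 + 9 + 3 + 10 = 30

30


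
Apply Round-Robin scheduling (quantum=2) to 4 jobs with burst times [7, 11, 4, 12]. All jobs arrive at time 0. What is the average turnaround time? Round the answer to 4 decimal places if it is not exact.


Time quantum = 2
Execution trace:
  J1 runs 2 units, time = 2
  J2 runs 2 units, time = 4
  J3 runs 2 units, time = 6
  J4 runs 2 units, time = 8
  J1 runs 2 units, time = 10
  J2 runs 2 units, time = 12
  J3 runs 2 units, time = 14
  J4 runs 2 units, time = 16
  J1 runs 2 units, time = 18
  J2 runs 2 units, time = 20
  J4 runs 2 units, time = 22
  J1 runs 1 units, time = 23
  J2 runs 2 units, time = 25
  J4 runs 2 units, time = 27
  J2 runs 2 units, time = 29
  J4 runs 2 units, time = 31
  J2 runs 1 units, time = 32
  J4 runs 2 units, time = 34
Finish times: [23, 32, 14, 34]
Average turnaround = 103/4 = 25.75

25.75


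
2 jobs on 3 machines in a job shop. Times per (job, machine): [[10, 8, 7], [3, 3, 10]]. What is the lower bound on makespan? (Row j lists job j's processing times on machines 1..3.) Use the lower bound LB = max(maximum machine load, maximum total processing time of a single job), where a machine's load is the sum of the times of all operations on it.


Machine loads:
  Machine 1: 10 + 3 = 13
  Machine 2: 8 + 3 = 11
  Machine 3: 7 + 10 = 17
Max machine load = 17
Job totals:
  Job 1: 25
  Job 2: 16
Max job total = 25
Lower bound = max(17, 25) = 25

25


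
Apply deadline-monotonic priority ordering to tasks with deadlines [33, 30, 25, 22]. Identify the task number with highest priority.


Sort tasks by relative deadline (ascending):
  Task 4: deadline = 22
  Task 3: deadline = 25
  Task 2: deadline = 30
  Task 1: deadline = 33
Priority order (highest first): [4, 3, 2, 1]
Highest priority task = 4

4


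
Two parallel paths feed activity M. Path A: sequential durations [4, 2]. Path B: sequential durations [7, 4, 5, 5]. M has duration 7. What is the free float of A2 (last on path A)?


ES(A2) = sum of predecessors on chain A = 4
EF(A2) = ES + duration = 4 + 2 = 6
Successor of A2 is M. ES(M) = max(sum(A), sum(B)) = max(6, 21) = 21
Free float = ES(successor) - EF(current) = 21 - 6 = 15

15


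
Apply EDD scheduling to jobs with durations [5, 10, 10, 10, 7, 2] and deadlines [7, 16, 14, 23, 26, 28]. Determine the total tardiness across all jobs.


Sort by due date (EDD order): [(5, 7), (10, 14), (10, 16), (10, 23), (7, 26), (2, 28)]
Compute completion times and tardiness:
  Job 1: p=5, d=7, C=5, tardiness=max(0,5-7)=0
  Job 2: p=10, d=14, C=15, tardiness=max(0,15-14)=1
  Job 3: p=10, d=16, C=25, tardiness=max(0,25-16)=9
  Job 4: p=10, d=23, C=35, tardiness=max(0,35-23)=12
  Job 5: p=7, d=26, C=42, tardiness=max(0,42-26)=16
  Job 6: p=2, d=28, C=44, tardiness=max(0,44-28)=16
Total tardiness = 54

54


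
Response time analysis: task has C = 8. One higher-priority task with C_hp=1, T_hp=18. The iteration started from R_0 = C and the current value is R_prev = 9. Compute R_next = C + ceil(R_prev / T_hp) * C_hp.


R_next = C + ceil(R_prev / T_hp) * C_hp
ceil(9 / 18) = ceil(0.5) = 1
Interference = 1 * 1 = 1
R_next = 8 + 1 = 9
R_next = R_prev, so the iteration has converged (response time = 9).

9


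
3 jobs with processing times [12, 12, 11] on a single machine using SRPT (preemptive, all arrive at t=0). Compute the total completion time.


Since all jobs arrive at t=0, SRPT equals SPT ordering.
SPT order: [11, 12, 12]
Completion times:
  Job 1: p=11, C=11
  Job 2: p=12, C=23
  Job 3: p=12, C=35
Total completion time = 11 + 23 + 35 = 69

69


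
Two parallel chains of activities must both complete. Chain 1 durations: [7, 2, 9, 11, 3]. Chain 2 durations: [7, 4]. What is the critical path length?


Path A total = 7 + 2 + 9 + 11 + 3 = 32
Path B total = 7 + 4 = 11
Critical path = longest path = max(32, 11) = 32

32


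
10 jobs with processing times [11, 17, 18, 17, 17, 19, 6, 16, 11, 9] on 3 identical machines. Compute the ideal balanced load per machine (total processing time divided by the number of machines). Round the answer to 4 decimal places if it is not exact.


Total processing time = 11 + 17 + 18 + 17 + 17 + 19 + 6 + 16 + 11 + 9 = 141
Number of machines = 3
Ideal balanced load = 141 / 3 = 47.0

47.0


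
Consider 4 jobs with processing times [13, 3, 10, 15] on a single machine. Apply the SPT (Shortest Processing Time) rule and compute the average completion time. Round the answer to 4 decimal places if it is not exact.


Sort jobs by processing time (SPT order): [3, 10, 13, 15]
Compute completion times sequentially:
  Job 1: processing = 3, completes at 3
  Job 2: processing = 10, completes at 13
  Job 3: processing = 13, completes at 26
  Job 4: processing = 15, completes at 41
Sum of completion times = 83
Average completion time = 83/4 = 20.75

20.75


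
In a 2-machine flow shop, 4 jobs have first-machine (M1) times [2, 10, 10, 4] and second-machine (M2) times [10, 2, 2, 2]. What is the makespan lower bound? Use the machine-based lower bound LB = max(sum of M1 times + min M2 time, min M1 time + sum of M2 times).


LB1 = sum(M1 times) + min(M2 times) = 26 + 2 = 28
LB2 = min(M1 times) + sum(M2 times) = 2 + 16 = 18
Lower bound = max(LB1, LB2) = max(28, 18) = 28

28


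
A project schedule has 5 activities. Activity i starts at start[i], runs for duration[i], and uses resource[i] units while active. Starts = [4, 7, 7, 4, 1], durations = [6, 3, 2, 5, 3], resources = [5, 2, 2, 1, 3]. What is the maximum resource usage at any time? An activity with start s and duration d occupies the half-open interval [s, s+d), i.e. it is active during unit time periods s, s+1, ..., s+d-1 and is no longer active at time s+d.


Each activity i is active on [start_i, start_i + duration_i).
Compute total resource usage per time slot:
  t=0: active resources = [], total = 0
  t=1: active resources = [3], total = 3
  t=2: active resources = [3], total = 3
  t=3: active resources = [3], total = 3
  t=4: active resources = [5, 1], total = 6
  t=5: active resources = [5, 1], total = 6
  t=6: active resources = [5, 1], total = 6
  t=7: active resources = [5, 2, 2, 1], total = 10
  t=8: active resources = [5, 2, 2, 1], total = 10
  t=9: active resources = [5, 2], total = 7
Peak resource demand = 10

10


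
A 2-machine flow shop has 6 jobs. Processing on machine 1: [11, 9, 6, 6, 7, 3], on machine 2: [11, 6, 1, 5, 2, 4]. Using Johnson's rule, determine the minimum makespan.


Apply Johnson's rule:
  Group 1 (a <= b): [(6, 3, 4), (1, 11, 11)]
  Group 2 (a > b): [(2, 9, 6), (4, 6, 5), (5, 7, 2), (3, 6, 1)]
Optimal job order: [6, 1, 2, 4, 5, 3]
Schedule:
  Job 6: M1 done at 3, M2 done at 7
  Job 1: M1 done at 14, M2 done at 25
  Job 2: M1 done at 23, M2 done at 31
  Job 4: M1 done at 29, M2 done at 36
  Job 5: M1 done at 36, M2 done at 38
  Job 3: M1 done at 42, M2 done at 43
Makespan = 43

43


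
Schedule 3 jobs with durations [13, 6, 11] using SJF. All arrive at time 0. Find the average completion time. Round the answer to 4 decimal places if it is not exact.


SJF order (ascending): [6, 11, 13]
Completion times:
  Job 1: burst=6, C=6
  Job 2: burst=11, C=17
  Job 3: burst=13, C=30
Average completion = 53/3 = 17.6667

17.6667


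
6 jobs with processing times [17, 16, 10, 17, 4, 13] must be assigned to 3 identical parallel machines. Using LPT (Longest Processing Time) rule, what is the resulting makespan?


Sort jobs in decreasing order (LPT): [17, 17, 16, 13, 10, 4]
Assign each job to the least loaded machine:
  Machine 1: jobs [17, 10], load = 27
  Machine 2: jobs [17, 4], load = 21
  Machine 3: jobs [16, 13], load = 29
Makespan = max load = 29

29


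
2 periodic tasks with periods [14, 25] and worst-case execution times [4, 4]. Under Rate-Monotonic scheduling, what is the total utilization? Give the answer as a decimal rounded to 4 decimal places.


Compute individual utilizations (exact fractions):
  Task 1: C/T = 4/14 = 2/7 (approx. 0.2857)
  Task 2: C/T = 4/25 (approx. 0.16)
Total utilization U = 2/7 + 4/25 = 78/175
Rounded to 4 decimal places: U = 0.4457
RM (Liu & Layland) bound for 2 tasks = 0.828427; compare with U = 78/175 (approx. 0.445714)
U <= bound, so schedulable by RM sufficient condition.

0.4457


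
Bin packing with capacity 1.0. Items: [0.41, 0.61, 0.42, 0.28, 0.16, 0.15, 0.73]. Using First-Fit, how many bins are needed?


Place items sequentially using First-Fit:
  Item 0.41 -> new Bin 1
  Item 0.61 -> new Bin 2
  Item 0.42 -> Bin 1 (now 0.83)
  Item 0.28 -> Bin 2 (now 0.89)
  Item 0.16 -> Bin 1 (now 0.99)
  Item 0.15 -> new Bin 3
  Item 0.73 -> Bin 3 (now 0.88)
Total bins used = 3

3


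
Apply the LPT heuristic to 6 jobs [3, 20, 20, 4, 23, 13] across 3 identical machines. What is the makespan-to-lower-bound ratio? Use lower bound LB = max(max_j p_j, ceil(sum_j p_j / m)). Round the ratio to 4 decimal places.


LPT order: [23, 20, 20, 13, 4, 3]
Machine loads after assignment: [26, 33, 24]
LPT makespan = 33
Lower bound = max(max_job, ceil(total/3)) = max(23, 28) = 28
Ratio = 33 / 28 = 1.1786

1.1786


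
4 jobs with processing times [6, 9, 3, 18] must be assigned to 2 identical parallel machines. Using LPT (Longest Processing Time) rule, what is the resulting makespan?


Sort jobs in decreasing order (LPT): [18, 9, 6, 3]
Assign each job to the least loaded machine:
  Machine 1: jobs [18], load = 18
  Machine 2: jobs [9, 6, 3], load = 18
Makespan = max load = 18

18


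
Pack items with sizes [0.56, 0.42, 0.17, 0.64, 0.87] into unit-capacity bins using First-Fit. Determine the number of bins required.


Place items sequentially using First-Fit:
  Item 0.56 -> new Bin 1
  Item 0.42 -> Bin 1 (now 0.98)
  Item 0.17 -> new Bin 2
  Item 0.64 -> Bin 2 (now 0.81)
  Item 0.87 -> new Bin 3
Total bins used = 3

3


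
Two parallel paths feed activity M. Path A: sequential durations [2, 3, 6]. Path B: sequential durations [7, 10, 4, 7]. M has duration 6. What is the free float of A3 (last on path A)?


ES(A3) = sum of predecessors on chain A = 5
EF(A3) = ES + duration = 5 + 6 = 11
Successor of A3 is M. ES(M) = max(sum(A), sum(B)) = max(11, 28) = 28
Free float = ES(successor) - EF(current) = 28 - 11 = 17

17


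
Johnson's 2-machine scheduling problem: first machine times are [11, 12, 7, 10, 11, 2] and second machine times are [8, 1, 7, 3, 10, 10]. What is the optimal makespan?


Apply Johnson's rule:
  Group 1 (a <= b): [(6, 2, 10), (3, 7, 7)]
  Group 2 (a > b): [(5, 11, 10), (1, 11, 8), (4, 10, 3), (2, 12, 1)]
Optimal job order: [6, 3, 5, 1, 4, 2]
Schedule:
  Job 6: M1 done at 2, M2 done at 12
  Job 3: M1 done at 9, M2 done at 19
  Job 5: M1 done at 20, M2 done at 30
  Job 1: M1 done at 31, M2 done at 39
  Job 4: M1 done at 41, M2 done at 44
  Job 2: M1 done at 53, M2 done at 54
Makespan = 54

54


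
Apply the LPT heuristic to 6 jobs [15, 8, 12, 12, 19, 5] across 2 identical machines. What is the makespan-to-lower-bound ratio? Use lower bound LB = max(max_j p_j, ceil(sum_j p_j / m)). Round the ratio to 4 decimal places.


LPT order: [19, 15, 12, 12, 8, 5]
Machine loads after assignment: [36, 35]
LPT makespan = 36
Lower bound = max(max_job, ceil(total/2)) = max(19, 36) = 36
Ratio = 36 / 36 = 1.0

1.0


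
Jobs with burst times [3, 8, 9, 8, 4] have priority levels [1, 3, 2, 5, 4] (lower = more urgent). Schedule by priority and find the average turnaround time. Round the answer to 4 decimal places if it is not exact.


Sort by priority (ascending = highest first):
Order: [(1, 3), (2, 9), (3, 8), (4, 4), (5, 8)]
Completion times:
  Priority 1, burst=3, C=3
  Priority 2, burst=9, C=12
  Priority 3, burst=8, C=20
  Priority 4, burst=4, C=24
  Priority 5, burst=8, C=32
Average turnaround = 91/5 = 18.2

18.2


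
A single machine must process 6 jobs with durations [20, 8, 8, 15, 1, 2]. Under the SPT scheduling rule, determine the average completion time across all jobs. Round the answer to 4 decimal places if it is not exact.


Sort jobs by processing time (SPT order): [1, 2, 8, 8, 15, 20]
Compute completion times sequentially:
  Job 1: processing = 1, completes at 1
  Job 2: processing = 2, completes at 3
  Job 3: processing = 8, completes at 11
  Job 4: processing = 8, completes at 19
  Job 5: processing = 15, completes at 34
  Job 6: processing = 20, completes at 54
Sum of completion times = 122
Average completion time = 122/6 = 20.3333

20.3333


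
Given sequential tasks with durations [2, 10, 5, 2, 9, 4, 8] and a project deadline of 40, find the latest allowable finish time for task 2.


LF(activity 2) = deadline - sum of successor durations
Successors: activities 3 through 7 with durations [5, 2, 9, 4, 8]
Sum of successor durations = 28
LF = 40 - 28 = 12

12


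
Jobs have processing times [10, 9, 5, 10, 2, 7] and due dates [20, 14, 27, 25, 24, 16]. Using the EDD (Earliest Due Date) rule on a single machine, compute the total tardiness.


Sort by due date (EDD order): [(9, 14), (7, 16), (10, 20), (2, 24), (10, 25), (5, 27)]
Compute completion times and tardiness:
  Job 1: p=9, d=14, C=9, tardiness=max(0,9-14)=0
  Job 2: p=7, d=16, C=16, tardiness=max(0,16-16)=0
  Job 3: p=10, d=20, C=26, tardiness=max(0,26-20)=6
  Job 4: p=2, d=24, C=28, tardiness=max(0,28-24)=4
  Job 5: p=10, d=25, C=38, tardiness=max(0,38-25)=13
  Job 6: p=5, d=27, C=43, tardiness=max(0,43-27)=16
Total tardiness = 39

39


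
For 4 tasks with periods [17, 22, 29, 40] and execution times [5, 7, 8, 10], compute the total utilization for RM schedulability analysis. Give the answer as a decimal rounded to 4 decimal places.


Compute individual utilizations (exact fractions):
  Task 1: C/T = 5/17 (approx. 0.2941)
  Task 2: C/T = 7/22 (approx. 0.3182)
  Task 3: C/T = 8/29 (approx. 0.2759)
  Task 4: C/T = 10/40 = 1/4 (approx. 0.25)
Total utilization U = 5/17 + 7/22 + 8/29 + 1/4 = 24689/21692
Rounded to 4 decimal places: U = 1.1382
RM (Liu & Layland) bound for 4 tasks = 0.756828; compare with U = 24689/21692 (approx. 1.138162)
U > 1, so the task set is not schedulable (processor overloaded).

1.1382


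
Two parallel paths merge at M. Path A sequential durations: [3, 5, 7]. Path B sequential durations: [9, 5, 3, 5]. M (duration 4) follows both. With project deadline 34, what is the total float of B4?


Forward pass: ES(B4) = sum of predecessors on chain B = 17
EF = ES + duration = 17 + 5 = 22
Backward pass: LF(M) = deadline = 34; LS(M) = 34 - 4 = 30
LF(B4) = LS(M) - sum(successors on chain B) = 30 - 0 = 30
LS = LF - duration = 30 - 5 = 25
Total float = LS - ES = 25 - 17 = 8

8
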